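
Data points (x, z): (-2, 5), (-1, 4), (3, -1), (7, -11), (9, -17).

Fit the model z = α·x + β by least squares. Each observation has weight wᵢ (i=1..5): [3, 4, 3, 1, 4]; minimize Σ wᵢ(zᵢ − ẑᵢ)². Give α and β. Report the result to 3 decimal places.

MᵀWM·[α, β]ᵀ = MᵀWz reads: 416·α + 42·β = -744;  42·α + 15·β = -51.
(Σwᵢ·x·x = 416, Σwᵢ·x = 42, Σwᵢ·1 = 15, Σwᵢ·x·z = -744, Σwᵢ·z = -51.)
Eliminating β: 15·(row 1) − 42·(row 2) gives 4476·α = 15·(-744) − 42·(-51) = -9018, so α = -1503/746.
Then β = ((-51) − 42·(-1503/746))/15 = 836/373.

α = -2.015, β = 2.241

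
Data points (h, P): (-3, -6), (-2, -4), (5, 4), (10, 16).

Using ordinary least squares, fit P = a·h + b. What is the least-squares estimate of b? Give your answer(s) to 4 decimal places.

b = -1.5044

Forming AᵀA = [[138, 10]; [10, 4]] and AᵀP = [206, 10]ᵀ gives AᵀA·[a, b]ᵀ = AᵀP.
Eliminating b: 4·(row 1) − 10·(row 2) gives 452·a = 4·206 − 10·10 = 724, so a = 181/113.
Then b = (10 − 10·(181/113))/4 = -170/113.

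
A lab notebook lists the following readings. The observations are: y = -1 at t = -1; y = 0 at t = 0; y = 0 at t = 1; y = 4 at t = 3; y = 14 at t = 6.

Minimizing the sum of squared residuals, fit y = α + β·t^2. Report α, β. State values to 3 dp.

Sums needed: Σ1 = 5, Σt^2 = 47, Σt^2·t^2 = 1379.
And Σy = 17, Σt^2·y = 539.
So MᵀM·[α, β]ᵀ = Mᵀy: [[5, 47]; [47, 1379]]·[α, β]ᵀ = [17, 539]ᵀ.
Determinant 5·1379 − 47² = 4686.
α = (17·1379 − 47·539)/4686 = -315/781; β = (5·539 − 47·17)/4686 = 316/781.

α = -0.403, β = 0.405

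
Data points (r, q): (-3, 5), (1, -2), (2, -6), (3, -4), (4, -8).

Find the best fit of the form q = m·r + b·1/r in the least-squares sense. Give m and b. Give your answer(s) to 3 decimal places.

m = -1.780, b = -0.717

Normal-equation sums: Σr·r = 39, Σr·1/r = 5, Σ1/r·1/r = 221/144.
For Xᵀq: Σr·q = -73, Σ1/r·q = -10.
Normal equations: [[39, 5]; [5, 221/144]]·[m, b]ᵀ = [-73, -10]ᵀ.
det = 39·(221/144) − 5² = 1673/48.
m = ((-73)·(221/144) − 5·(-10))/(1673/48) = -8933/5019; b = (39·(-10) − 5·(-73))/(1673/48) = -1200/1673.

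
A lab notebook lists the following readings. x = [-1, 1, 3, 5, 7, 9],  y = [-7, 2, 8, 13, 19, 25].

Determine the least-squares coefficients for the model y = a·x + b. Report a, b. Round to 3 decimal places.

a = 3.086, b = -2.343

Setting ∂/∂a … = 0 gives: 166·a + 24·b = 456;  24·a + 6·b = 60.
(Σx·x = 166, Σx = 24, Σ1 = 6, Σx·y = 456, Σy = 60.)
Eliminating b: 6·(row 1) − 24·(row 2) gives 420·a = 6·456 − 24·60 = 1296, so a = 108/35.
Then b = (60 − 24·(108/35))/6 = -82/35.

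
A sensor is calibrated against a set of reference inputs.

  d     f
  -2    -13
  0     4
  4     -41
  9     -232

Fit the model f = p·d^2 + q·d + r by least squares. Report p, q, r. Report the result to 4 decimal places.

XᵀX·[p, q, r]ᵀ = Xᵀf reads: 6833·p + 785·q + 101·r = -19500;  785·p + 101·q + 11·r = -2226;  101·p + 11·q + 4·r = -282.
(Σd^2·d^2 = 6833, Σd^2·d = 785, Σd^2 = 101, Σd·d = 101, Σd = 11, Σ1 = 4, Σd^2·f = -19500, Σd·f = -2226, Σf = -282.)
Row-reducing yields p = -93389/30468, q = 44915/30468, r = 14427/5078.

p = -3.0652, q = 1.4742, r = 2.8411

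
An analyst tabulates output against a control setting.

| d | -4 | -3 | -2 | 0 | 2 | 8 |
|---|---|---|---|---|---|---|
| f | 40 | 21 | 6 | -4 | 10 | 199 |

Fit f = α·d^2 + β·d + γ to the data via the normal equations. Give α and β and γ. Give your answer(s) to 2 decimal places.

The normal system AᵀA·[α, β, γ]ᵀ = Aᵀf is [[4465, 421, 97]; [421, 97, 1]; [97, 1, 6]]·[α, β, γ]ᵀ = [13629, 1377, 272]ᵀ.
Solving the 3×3 system (Gaussian elimination) gives α = 5069/1666, β = 1719/1666, γ = -3355/833.

α = 3.04, β = 1.03, γ = -4.03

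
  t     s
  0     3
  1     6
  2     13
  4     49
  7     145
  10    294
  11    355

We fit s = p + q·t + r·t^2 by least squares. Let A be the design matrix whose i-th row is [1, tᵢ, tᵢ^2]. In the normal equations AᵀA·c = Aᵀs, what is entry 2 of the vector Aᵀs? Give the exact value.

8088

Entry 2 ↔ basis t, so (Aᵀs)_{2} = Σᵢ (t)·sᵢ = (0)·(3) + (1)·(6) + (2)·(13) + (4)·(49) + (7)·(145) + (10)·(294) + (11)·(355) = 8088.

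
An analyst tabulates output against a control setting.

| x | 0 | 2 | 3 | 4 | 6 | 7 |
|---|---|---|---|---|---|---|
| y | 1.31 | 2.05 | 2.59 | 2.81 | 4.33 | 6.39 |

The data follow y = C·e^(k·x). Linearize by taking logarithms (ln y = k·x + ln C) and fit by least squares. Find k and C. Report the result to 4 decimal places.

With ln yᵢ as the transformed response and xᵢ as the regressor:
XᵀX = [[114.0000, 22.0000]; [22.0000, 6]], rhs = [30.1999, 6.2930]ᵀ  (here Σx = 22.0000, Σ(x)² = 114.0000, Σln y = 6.2930, Σx·ln y = 30.1999).
Solving (det = 200.0000): k = 0.21377, ln C = 0.26502, so C = exp(0.26502) = 1.30346.

k = 0.2138, C = 1.3035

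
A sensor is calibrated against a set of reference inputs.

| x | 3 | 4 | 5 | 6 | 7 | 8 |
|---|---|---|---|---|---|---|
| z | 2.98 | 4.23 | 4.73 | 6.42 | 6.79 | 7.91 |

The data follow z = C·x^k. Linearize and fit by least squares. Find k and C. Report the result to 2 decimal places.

Taking logs, ln z = k·ln x + ln C, so regress ln z on ln x.
Σln x = 9.9115, Σ(ln x)² = 17.0401, Σln z = 9.9310, Σln x·ln z = 17.0593.
Equations: 17.0401·k + 9.9115·ln C = 17.0593;  9.9115·k + 6·ln C = 9.9310.
Slope k = (n·Σln x·ln z − Σln x·Σln z)/(n·Σ(ln x)² − (Σln x)²) = (6·17.0593 − 9.9115·9.9310)/4.0036 = 0.98034; ln C = (Σln z − k·Σln x)/n = 0.03575, so C = exp(0.03575) = 1.03639.

k = 0.98, C = 1.04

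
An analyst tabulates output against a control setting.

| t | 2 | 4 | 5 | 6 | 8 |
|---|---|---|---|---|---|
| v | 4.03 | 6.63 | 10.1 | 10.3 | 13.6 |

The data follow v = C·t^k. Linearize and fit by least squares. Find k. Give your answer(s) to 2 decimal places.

k = 0.89

Taking logs, ln v = k·ln t + ln C, so regress ln v on ln t.
Σln t = 7.5601, Σ(ln t)² = 12.5270, Σln v = 10.5401, Σln t·ln v = 16.9164.
Equations: 12.5270·k + 7.5601·ln C = 16.9164;  7.5601·k + 5·ln C = 10.5401.
Solving (det = 5.4804): k = 0.89372, ln C = 0.75670.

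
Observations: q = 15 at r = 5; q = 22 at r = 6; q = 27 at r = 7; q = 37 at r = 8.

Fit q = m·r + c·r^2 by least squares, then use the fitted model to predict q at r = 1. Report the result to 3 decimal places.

q̂ = 0.954

Sums needed: Σr·r = 174, Σr·r^2 = 1196, Σr^2·r^2 = 8418.
For Xᵀq: Σr·q = 692, Σr^2·q = 4858.
det = 174·8418 − 1196² = 34316.
m = (692·8418 − 1196·4858)/34316 = 164/373; c = (174·4858 − 1196·692)/34316 = 4415/8579.
At r = 1: q̂ = (164/373)·(1) + (4415/8579)·(1) = 8187/8579.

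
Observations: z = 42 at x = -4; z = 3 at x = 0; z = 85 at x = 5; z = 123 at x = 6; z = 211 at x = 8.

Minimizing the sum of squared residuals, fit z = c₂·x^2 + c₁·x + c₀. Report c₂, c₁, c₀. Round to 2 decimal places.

c₂ = 3.02, c₁ = 1.93, c₀ = 1.83

Entries of AᵀA: Σx^2·x^2 = 6273, Σx^2·x = 789, Σx^2 = 141, Σx·x = 141, Σx = 15, Σ1 = 5.
For Aᵀz: Σx^2·z = 20729, Σx·z = 2683, Σz = 464.
Solving the 3×3 system (Gaussian elimination) gives c₂ = 217781/72114, c₁ = 139493/72114, c₀ = 22046/12019.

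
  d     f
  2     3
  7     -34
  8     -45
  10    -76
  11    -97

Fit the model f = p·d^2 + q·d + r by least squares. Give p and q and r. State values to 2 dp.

p = -0.96, q = 1.52, r = 3.67

Compute the Gram sums: Σd^2·d^2 = 31154, Σd^2·d = 3194, Σd^2 = 338, Σd·d = 338, Σd = 38, Σ1 = 5.
Moment sums: Σd^2·f = -23871, Σd·f = -2419, Σf = -249.
So XᵀX·[p, q, r]ᵀ = Xᵀf: [[31154, 3194, 338]; [3194, 338, 38]; [338, 38, 5]]·[p, q, r]ᵀ = [-23871, -2419, -249]ᵀ.
Solving the 3×3 system (Gaussian elimination) gives p = -127/132, q = 67/44, r = 11/3.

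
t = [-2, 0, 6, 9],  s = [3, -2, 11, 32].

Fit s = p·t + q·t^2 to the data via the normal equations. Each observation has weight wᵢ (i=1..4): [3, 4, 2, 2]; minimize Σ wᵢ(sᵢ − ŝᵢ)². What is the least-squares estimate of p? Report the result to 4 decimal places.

p = -0.8663

Compute the Gram sums: Σwᵢ·t·t = 246, Σwᵢ·t·t^2 = 1866, Σwᵢ·t^2·t^2 = 15762.
For MᵀWs: Σwᵢ·t·s = 690, Σwᵢ·t^2·s = 6012.
Eliminating q: 15762·(row 1) − 1866·(row 2) gives 395496·p = 15762·690 − 1866·6012 = -342612, so p = -9517/10986.
Then q = (6012 − 1866·(-9517/10986))/15762 = 5317/10986.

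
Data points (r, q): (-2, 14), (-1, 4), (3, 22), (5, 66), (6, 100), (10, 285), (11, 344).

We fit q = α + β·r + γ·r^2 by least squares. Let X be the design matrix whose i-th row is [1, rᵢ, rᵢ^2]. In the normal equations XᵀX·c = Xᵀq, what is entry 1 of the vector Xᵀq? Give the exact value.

835

Entry 1 ↔ basis 1, so (Xᵀq)_{1} = Σᵢ qᵢ = (1)·(14) + (1)·(4) + (1)·(22) + (1)·(66) + (1)·(100) + (1)·(285) + (1)·(344) = 835.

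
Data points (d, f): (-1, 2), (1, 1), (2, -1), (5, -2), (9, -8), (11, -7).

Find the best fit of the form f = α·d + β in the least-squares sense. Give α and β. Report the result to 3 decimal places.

With design matrix X, XᵀX = [[233, 27]; [27, 6]] and Xᵀf = [-162, -15]ᵀ.
Determinant 233·6 − 27² = 669.
α = ((-162)·6 − 27·(-15))/669 = -189/223; β = (233·(-15) − 27·(-162))/669 = 293/223.

α = -0.848, β = 1.314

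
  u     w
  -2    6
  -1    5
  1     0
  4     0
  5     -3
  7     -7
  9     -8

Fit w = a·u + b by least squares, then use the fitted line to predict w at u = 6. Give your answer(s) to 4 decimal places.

ŵ = -4.4789

Forming XᵀX = [[177, 23]; [23, 7]] and Xᵀw = [-153, -7]ᵀ gives XᵀX·[a, b]ᵀ = Xᵀw.
Determinant 177·7 − 23² = 710.
a = ((-153)·7 − 23·(-7))/710 = -91/71; b = (177·(-7) − 23·(-153))/710 = 228/71.
At u = 6: ŵ = (-91/71)·(6) + (228/71)·(1) = -318/71.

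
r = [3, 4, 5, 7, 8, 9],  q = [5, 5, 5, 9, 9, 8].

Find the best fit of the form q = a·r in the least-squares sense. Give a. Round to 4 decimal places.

Normal-equation sums: Σr·r = 244.
And Σr·q = 267.
Hence a = 267 / 244 ≈ 1.09426.

a = 1.0943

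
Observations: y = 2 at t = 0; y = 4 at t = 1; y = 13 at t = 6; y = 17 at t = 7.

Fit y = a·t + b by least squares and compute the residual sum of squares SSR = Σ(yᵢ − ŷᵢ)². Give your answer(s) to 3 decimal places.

Forming AᵀA = [[86, 14]; [14, 4]] and Aᵀy = [201, 36]ᵀ gives AᵀA·[a, b]ᵀ = Aᵀy.
det = 86·4 − 14² = 148.
a = (201·4 − 14·36)/148 = 75/37; b = (86·36 − 14·201)/148 = 141/74.
Residuals: 7/74, 5/74, -79/74, 67/74; SSR = 73/37.

SSR = 1.973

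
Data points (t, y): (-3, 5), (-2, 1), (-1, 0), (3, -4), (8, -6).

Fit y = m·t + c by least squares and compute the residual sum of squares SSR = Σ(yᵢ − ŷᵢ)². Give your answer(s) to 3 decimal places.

SSR = 9.812

Sums needed: Σt·t = 87, Σt = 5, Σ1 = 5.
And Σt·y = -77, Σy = -4.
Δ = 87·5 − 5² = 410.
m = ((-77)·5 − 5·(-4))/410 = -73/82; c = (87·(-4) − 5·(-77))/410 = 37/410.
Residuals: 459/205, -357/410, -201/205, -291/205, 423/410; SSR = 4023/410.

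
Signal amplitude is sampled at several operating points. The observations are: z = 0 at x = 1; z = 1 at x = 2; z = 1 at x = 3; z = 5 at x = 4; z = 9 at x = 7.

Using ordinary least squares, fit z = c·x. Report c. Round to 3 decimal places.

The normal system AᵀA·[c]ᵀ = Aᵀz is [[79]]·[c]ᵀ = [88]ᵀ.
Hence c = 88 / 79 ≈ 1.11392.

c = 1.114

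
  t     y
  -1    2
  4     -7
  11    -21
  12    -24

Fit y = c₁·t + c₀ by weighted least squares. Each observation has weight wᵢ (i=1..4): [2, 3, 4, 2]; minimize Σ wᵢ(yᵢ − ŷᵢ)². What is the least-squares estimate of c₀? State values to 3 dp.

c₀ = 0.469

With design matrix X, XᵀWX = [[822, 78]; [78, 11]] and XᵀWy = [-1588, -149]ᵀ.
Eliminating c₀: 11·(row 1) − 78·(row 2) gives 2958·c₁ = 11·(-1588) − 78·(-149) = -5846, so c₁ = -2923/1479.
Then c₀ = ((-149) − 78·(-2923/1479))/11 = 231/493.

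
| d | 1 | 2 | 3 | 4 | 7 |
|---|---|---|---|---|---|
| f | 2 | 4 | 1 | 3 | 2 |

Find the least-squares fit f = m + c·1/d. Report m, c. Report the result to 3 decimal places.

Normal-equation sums: Σ1 = 5, Σ1/d = 187/84, Σ1/d·1/d = 10189/7056.
For Mᵀf: Σf = 12, Σ1/d·f = 451/84.
Determinant 5·(10189/7056) − (187/84)² = 1997/882.
m = (12·(10189/7056) − (187/84)·(451/84))/(1997/882) = 37931/15976; c = (5·(451/84) − (187/84)·12)/(1997/882) = 231/3994.

m = 2.374, c = 0.058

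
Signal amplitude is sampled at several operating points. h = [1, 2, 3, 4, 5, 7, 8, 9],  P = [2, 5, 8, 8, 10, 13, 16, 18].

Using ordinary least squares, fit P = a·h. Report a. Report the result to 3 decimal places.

Forming XᵀX = [[249]] and XᵀP = [499]ᵀ gives XᵀX·[a]ᵀ = XᵀP.
a = 499/249 = 2.00402.

a = 2.004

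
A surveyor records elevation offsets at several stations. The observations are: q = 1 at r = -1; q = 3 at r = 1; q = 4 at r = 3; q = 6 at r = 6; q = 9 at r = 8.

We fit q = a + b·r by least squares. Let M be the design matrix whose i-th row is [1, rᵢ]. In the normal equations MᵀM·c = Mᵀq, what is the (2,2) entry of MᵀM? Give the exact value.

Row 2 ↔ basis r, column 2 ↔ basis r, so (MᵀM)_{2,2} = Σᵢ (r)·(r) = (-1)·(-1) + (1)·(1) + (3)·(3) + (6)·(6) + (8)·(8) = 111.

111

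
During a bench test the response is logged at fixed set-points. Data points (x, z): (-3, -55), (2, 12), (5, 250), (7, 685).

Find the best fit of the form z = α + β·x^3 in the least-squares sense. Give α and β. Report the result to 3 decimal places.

α = -1.937, β = 2.004

The normal system MᵀM·[α, β]ᵀ = Mᵀz is [[4, 449]; [449, 134067]]·[α, β]ᵀ = [892, 267786]ᵀ.
Determinant 4·134067 − 449² = 334667.
α = (892·134067 − 449·267786)/334667 = -648150/334667; β = (4·267786 − 449·892)/334667 = 670636/334667.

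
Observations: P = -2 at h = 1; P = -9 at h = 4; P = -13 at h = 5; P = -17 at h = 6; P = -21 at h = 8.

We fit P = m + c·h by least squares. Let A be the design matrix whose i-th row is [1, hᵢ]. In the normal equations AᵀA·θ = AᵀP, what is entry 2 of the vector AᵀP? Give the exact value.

-373

Entry 2 ↔ basis h, so (AᵀP)_{2} = Σᵢ (h)·Pᵢ = (1)·(-2) + (4)·(-9) + (5)·(-13) + (6)·(-17) + (8)·(-21) = -373.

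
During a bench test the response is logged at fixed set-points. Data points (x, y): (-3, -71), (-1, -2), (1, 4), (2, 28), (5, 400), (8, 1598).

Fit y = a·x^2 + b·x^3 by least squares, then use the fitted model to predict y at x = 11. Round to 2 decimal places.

Entries of AᵀA: Σx^2·x^2 = 4820, Σx^2·x^3 = 35682, Σx^3·x^3 = 278564.
For Aᵀy: Σx^2·y = 111747, Σx^3·y = 870323.
AᵀA·[a, b]ᵀ = Aᵀy becomes [[4820, 35682]; [35682, 278564]]·[a, b]ᵀ = [111747, 870323]ᵀ.
Eliminating b: 278564·(row 1) − 35682·(row 2) gives 69473356·a = 278564·111747 − 35682·870323 = 73826022, so a = 36913011/34736678.
Then b = (870323 − 35682·(36913011/34736678))/278564 = 103800203/34736678.
At x = 11: ŷ = (36913011/34736678)·(121) + (103800203/34736678)·(1331) = 71312272262/17368339.

ŷ = 4105.88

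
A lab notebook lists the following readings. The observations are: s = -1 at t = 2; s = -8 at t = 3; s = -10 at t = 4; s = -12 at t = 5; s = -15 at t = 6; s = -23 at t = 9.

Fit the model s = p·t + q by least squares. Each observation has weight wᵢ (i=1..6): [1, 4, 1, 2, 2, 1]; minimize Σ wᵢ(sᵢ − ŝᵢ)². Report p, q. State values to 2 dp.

The normal system MᵀWM·[p, q]ᵀ = MᵀWs is [[259, 49]; [49, 11]]·[p, q]ᵀ = [-645, -120]ᵀ.
Determinant 259·11 − 49² = 448.
p = ((-645)·11 − 49·(-120))/448 = -1215/448; q = (259·(-120) − 49·(-645))/448 = 75/64.

p = -2.71, q = 1.17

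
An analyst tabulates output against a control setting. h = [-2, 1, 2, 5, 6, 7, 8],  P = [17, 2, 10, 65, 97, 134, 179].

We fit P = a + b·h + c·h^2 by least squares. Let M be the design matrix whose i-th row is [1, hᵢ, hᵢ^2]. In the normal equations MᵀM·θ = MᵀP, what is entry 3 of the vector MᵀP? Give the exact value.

Entry 3 ↔ basis h^2, so (MᵀP)_{3} = Σᵢ (h^2)·Pᵢ = (4)·(17) + (1)·(2) + (4)·(10) + (25)·(65) + (36)·(97) + (49)·(134) + (64)·(179) = 23249.

23249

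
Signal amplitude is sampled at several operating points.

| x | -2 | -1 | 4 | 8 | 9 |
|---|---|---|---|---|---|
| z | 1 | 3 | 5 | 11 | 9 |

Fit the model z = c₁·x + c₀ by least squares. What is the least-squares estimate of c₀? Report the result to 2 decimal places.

c₀ = 2.97

Forming MᵀM = [[166, 18]; [18, 5]] and Mᵀz = [184, 29]ᵀ gives MᵀM·[c₁, c₀]ᵀ = Mᵀz.
Eliminating c₀: 5·(row 1) − 18·(row 2) gives 506·c₁ = 5·184 − 18·29 = 398, so c₁ = 199/253.
Then c₀ = (29 − 18·(199/253))/5 = 751/253.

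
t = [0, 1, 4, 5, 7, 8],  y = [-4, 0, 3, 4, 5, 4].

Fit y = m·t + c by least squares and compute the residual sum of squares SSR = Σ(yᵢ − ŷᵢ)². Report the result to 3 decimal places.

Sums needed: Σt·t = 155, Σt = 25, Σ1 = 6.
Moment sums: Σt·y = 99, Σy = 12.
Eliminating c: 6·(row 1) − 25·(row 2) gives 305·m = 6·99 − 25·12 = 294, so m = 294/305.
Then c = (12 − 25·(294/305))/6 = -123/61.
Residuals: -121/61, 321/305, 354/305, 73/61, 82/305, -517/305; SSR = 3284/305.

SSR = 10.767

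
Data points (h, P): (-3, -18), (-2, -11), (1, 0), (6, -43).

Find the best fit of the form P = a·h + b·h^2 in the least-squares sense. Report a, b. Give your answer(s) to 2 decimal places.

a = 1.79, b = -1.49

Normal-equation sums: Σh·h = 50, Σh·h^2 = 182, Σh^2·h^2 = 1394.
Right-hand side: Σh·P = -182, Σh^2·P = -1754.
MᵀM·[a, b]ᵀ = MᵀP becomes [[50, 182]; [182, 1394]]·[a, b]ᵀ = [-182, -1754]ᵀ.
det = 50·1394 − 182² = 36576.
a = ((-182)·1394 − 182·(-1754))/36576 = 455/254; b = (50·(-1754) − 182·(-182))/36576 = -379/254.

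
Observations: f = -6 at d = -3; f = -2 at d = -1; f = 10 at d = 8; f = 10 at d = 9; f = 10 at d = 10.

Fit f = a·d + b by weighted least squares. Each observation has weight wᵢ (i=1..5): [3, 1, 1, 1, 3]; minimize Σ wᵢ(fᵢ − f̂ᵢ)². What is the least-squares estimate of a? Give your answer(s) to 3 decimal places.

a = 1.255

With design matrix A, AᵀWA = [[473, 37]; [37, 9]] and AᵀWf = [526, 30]ᵀ.
Determinant 473·9 − 37² = 2888.
a = (526·9 − 37·30)/2888 = 453/361; b = (473·30 − 37·526)/2888 = -659/361.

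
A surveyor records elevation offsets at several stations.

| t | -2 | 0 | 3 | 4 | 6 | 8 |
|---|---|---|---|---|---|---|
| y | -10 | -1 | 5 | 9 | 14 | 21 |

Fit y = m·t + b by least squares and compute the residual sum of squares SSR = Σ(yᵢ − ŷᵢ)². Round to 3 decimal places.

Setting ∂/∂m … = 0 gives: 129·m + 19·b = 323;  19·m + 6·b = 38.
Determinant 129·6 − 19² = 413.
m = (323·6 − 19·38)/413 = 1216/413; b = (129·38 − 19·323)/413 = -1235/413.
Residuals: -463/413, 822/413, -348/413, 88/413, -279/413, 180/413; SSR = 2734/413.

SSR = 6.620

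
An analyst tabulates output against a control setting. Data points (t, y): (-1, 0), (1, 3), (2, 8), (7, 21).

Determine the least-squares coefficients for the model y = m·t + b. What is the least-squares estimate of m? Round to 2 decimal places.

m = 2.71

With design matrix M, MᵀM = [[55, 9]; [9, 4]] and Mᵀy = [166, 32]ᵀ.
Determinant 55·4 − 9² = 139.
m = (166·4 − 9·32)/139 = 376/139; b = (55·32 − 9·166)/139 = 266/139.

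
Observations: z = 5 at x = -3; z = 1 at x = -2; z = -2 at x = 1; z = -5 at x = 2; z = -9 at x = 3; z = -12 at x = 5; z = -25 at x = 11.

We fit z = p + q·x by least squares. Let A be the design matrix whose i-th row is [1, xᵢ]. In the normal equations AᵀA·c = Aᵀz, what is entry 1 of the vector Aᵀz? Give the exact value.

-47

Entry 1 ↔ basis 1, so (Aᵀz)_{1} = Σᵢ zᵢ = (1)·(5) + (1)·(1) + (1)·(-2) + (1)·(-5) + (1)·(-9) + (1)·(-12) + (1)·(-25) = -47.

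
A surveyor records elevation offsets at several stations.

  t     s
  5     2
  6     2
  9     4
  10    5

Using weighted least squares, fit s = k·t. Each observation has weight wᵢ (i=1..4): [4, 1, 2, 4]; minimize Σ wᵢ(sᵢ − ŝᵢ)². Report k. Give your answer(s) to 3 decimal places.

k = 0.464

Normal-equation sums: Σwᵢ·t·t = 698.
Right-hand side: Σwᵢ·t·s = 324.
Hence k = 324 / 698 ≈ 0.464183.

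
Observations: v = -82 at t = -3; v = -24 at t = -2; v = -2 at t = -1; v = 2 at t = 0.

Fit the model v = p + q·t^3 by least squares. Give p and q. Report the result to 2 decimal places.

Sums needed: Σ1 = 4, Σt^3 = -36, Σt^3·t^3 = 794.
For Xᵀv: Σv = -106, Σt^3·v = 2408.
XᵀX·[p, q]ᵀ = Xᵀv becomes [[4, -36]; [-36, 794]]·[p, q]ᵀ = [-106, 2408]ᵀ.
Determinant 4·794 − (-36)² = 1880.
p = ((-106)·794 − (-36)·2408)/1880 = 631/470; q = (4·2408 − (-36)·(-106))/1880 = 727/235.

p = 1.34, q = 3.09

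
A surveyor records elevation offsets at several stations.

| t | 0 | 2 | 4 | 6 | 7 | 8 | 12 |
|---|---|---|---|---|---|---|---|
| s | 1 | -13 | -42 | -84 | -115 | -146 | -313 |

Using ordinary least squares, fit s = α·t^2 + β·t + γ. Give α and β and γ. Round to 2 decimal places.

α = -1.95, β = -2.71, γ = 0.69

The normal system XᵀX·[α, β, γ]ᵀ = Xᵀs is [[28801, 2871, 313]; [2871, 313, 39]; [313, 39, 7]]·[α, β, γ]ᵀ = [-63799, -6427, -712]ᵀ.
Solving the 3×3 system (Gaussian elimination) gives α = -33405/17108, β = -231727/85540, γ = 4201/6110.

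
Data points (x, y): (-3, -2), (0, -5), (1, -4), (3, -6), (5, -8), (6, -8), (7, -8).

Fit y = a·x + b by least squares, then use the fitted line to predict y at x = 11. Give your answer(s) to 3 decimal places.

Setting ∂/∂a … = 0 gives: 129·a + 19·b = -160;  19·a + 7·b = -41.
det = 129·7 − 19² = 542.
a = ((-160)·7 − 19·(-41))/542 = -341/542; b = (129·(-41) − 19·(-160))/542 = -2249/542.
At x = 11: ŷ = (-341/542)·(11) + (-2249/542)·(1) = -3000/271.

ŷ = -11.070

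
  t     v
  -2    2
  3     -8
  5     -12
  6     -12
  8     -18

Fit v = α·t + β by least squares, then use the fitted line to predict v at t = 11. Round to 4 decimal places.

v̂ = -23.1172

Forming XᵀX = [[138, 20]; [20, 5]] and Xᵀv = [-304, -48]ᵀ gives XᵀX·[α, β]ᵀ = Xᵀv.
det = 138·5 − 20² = 290.
α = ((-304)·5 − 20·(-48))/290 = -56/29; β = (138·(-48) − 20·(-304))/290 = -272/145.
At t = 11: v̂ = (-56/29)·(11) + (-272/145)·(1) = -3352/145.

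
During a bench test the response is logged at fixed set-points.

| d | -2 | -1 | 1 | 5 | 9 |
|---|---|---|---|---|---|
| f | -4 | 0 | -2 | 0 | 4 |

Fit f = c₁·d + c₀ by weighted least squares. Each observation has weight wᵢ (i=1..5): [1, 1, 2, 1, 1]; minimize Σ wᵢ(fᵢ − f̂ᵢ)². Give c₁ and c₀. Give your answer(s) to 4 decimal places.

From the data, Σwᵢ·d·d = 113, Σwᵢ·d = 13, Σwᵢ·1 = 6.
And Σwᵢ·d·f = 40, Σwᵢ·f = -4.
det = 113·6 − 13² = 509.
c₁ = (40·6 − 13·(-4))/509 = 292/509; c₀ = (113·(-4) − 13·40)/509 = -972/509.

c₁ = 0.5737, c₀ = -1.9096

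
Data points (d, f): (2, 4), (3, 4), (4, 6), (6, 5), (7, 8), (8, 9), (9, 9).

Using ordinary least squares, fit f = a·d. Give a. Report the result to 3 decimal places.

The normal equations are: 259·a = 283.
a = 283/259 = 1.09266.

a = 1.093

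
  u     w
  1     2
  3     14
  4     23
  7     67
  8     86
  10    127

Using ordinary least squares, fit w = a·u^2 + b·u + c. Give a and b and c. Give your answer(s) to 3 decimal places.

a = 1.071, b = 2.281, c = -2.036

The normal system MᵀM·[a, b, c]ᵀ = Mᵀw is [[16835, 1947, 239]; [1947, 239, 33]; [239, 33, 6]]·[a, b, c]ᵀ = [21983, 2563, 319]ᵀ.
Solving the 3×3 system (Gaussian elimination) gives a = 287/268, b = 70301/30820, c = -31379/15410.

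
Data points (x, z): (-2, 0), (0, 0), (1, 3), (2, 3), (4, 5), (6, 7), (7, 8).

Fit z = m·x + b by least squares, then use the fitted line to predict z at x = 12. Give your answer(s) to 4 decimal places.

Entries of AᵀA: Σx·x = 110, Σx = 18, Σ1 = 7.
Right-hand side: Σx·z = 127, Σz = 26.
Normal equations: [[110, 18]; [18, 7]]·[m, b]ᵀ = [127, 26]ᵀ.
Eliminating b: 7·(row 1) − 18·(row 2) gives 446·m = 7·127 − 18·26 = 421, so m = 421/446.
Then b = (26 − 18·(421/446))/7 = 287/223.
At x = 12: ẑ = (421/446)·(12) + (287/223)·(1) = 2813/223.

ẑ = 12.6143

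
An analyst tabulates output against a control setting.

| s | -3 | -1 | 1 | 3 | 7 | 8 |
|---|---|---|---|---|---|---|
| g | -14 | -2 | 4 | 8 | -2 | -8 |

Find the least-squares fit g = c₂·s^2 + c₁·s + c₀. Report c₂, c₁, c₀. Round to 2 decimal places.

Setting ∂/∂c₂ … = 0 gives: 6661·c₂ + 855·c₁ + 133·c₀ = -662;  855·c₂ + 133·c₁ + 15·c₀ = -6;  133·c₂ + 15·c₁ + 6·c₀ = -14.
Row-reducing yields c₂ = -73105/122354, c₁ = 437127/122354, c₀ = 121092/61177.

c₂ = -0.60, c₁ = 3.57, c₀ = 1.98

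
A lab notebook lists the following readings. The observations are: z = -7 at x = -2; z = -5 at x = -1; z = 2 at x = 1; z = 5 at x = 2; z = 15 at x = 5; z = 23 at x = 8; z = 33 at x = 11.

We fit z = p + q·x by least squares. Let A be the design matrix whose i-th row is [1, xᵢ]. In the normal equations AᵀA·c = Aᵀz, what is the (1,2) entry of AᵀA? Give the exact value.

Row 1 ↔ basis 1, column 2 ↔ basis x, so (AᵀA)_{1,2} = Σᵢ x = (1)·(-2) + (1)·(-1) + (1)·(1) + (1)·(2) + (1)·(5) + (1)·(8) + (1)·(11) = 24.

24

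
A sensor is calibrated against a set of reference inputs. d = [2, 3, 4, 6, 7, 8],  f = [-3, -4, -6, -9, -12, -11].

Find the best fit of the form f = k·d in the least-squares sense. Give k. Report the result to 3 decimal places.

From the data, Σd·d = 178.
For Aᵀf: Σd·f = -268.
AᵀA·[k]ᵀ = Aᵀf becomes [[178]]·[k]ᵀ = [-268]ᵀ.
k = (-268)/178 = -1.50562.

k = -1.506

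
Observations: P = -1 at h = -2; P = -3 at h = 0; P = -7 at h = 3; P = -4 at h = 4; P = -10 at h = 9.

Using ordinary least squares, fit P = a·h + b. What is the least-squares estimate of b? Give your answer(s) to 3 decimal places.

AᵀA·[a, b]ᵀ = AᵀP reads: 110·a + 14·b = -125;  14·a + 5·b = -25.
Δ = 110·5 − 14² = 354.
a = ((-125)·5 − 14·(-25))/354 = -275/354; b = (110·(-25) − 14·(-125))/354 = -500/177.

b = -2.825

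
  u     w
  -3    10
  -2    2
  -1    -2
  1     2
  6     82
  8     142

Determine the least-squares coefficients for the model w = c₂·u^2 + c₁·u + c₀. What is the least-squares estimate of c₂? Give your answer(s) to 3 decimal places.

c₂ = 2.000

Normal-equation sums: Σu^2·u^2 = 5491, Σu^2·u = 693, Σu^2 = 115, Σu·u = 115, Σu = 9, Σ1 = 6.
Right-hand side: Σu^2·w = 12138, Σu·w = 1598, Σw = 236.
XᵀX·[c₂, c₁, c₀]ᵀ = Xᵀw becomes [[5491, 693, 115]; [693, 115, 9]; [115, 9, 6]]·[c₂, c₁, c₀]ᵀ = [12138, 1598, 236]ᵀ.
Inverting the 3×3 Gram matrix, [c₂, c₁, c₀]ᵀ = [2, 2, -2]ᵀ.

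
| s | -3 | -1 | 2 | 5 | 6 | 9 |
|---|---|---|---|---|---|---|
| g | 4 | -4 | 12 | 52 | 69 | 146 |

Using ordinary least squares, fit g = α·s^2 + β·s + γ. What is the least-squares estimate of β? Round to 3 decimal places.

Entries of AᵀA: Σs^2·s^2 = 8580, Σs^2·s = 1050, Σs^2 = 156, Σs·s = 156, Σs = 18, Σ1 = 6.
Right-hand side: Σs^2·g = 15690, Σs·g = 2004, Σg = 279.
Normal equations: [[8580, 1050, 156]; [1050, 156, 18]; [156, 18, 6]]·[α, β, γ]ᵀ = [15690, 2004, 279]ᵀ.
Inverting the 3×3 Gram matrix, [α, β, γ]ᵀ = [10071/6818, 10271/3409, -6435/6818]ᵀ.

β = 3.013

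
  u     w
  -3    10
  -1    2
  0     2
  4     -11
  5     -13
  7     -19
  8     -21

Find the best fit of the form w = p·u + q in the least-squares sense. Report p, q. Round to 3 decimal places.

p = -2.799, q = 0.856

Forming MᵀM = [[164, 20]; [20, 7]] and Mᵀw = [-442, -50]ᵀ gives MᵀM·[p, q]ᵀ = Mᵀw.
Eliminating q: 7·(row 1) − 20·(row 2) gives 748·p = 7·(-442) − 20·(-50) = -2094, so p = -1047/374.
Then q = ((-50) − 20·(-1047/374))/7 = 160/187.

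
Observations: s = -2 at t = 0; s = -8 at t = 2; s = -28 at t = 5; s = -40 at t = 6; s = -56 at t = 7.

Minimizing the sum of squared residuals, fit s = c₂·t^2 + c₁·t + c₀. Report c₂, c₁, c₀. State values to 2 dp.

The normal equations are: 4338·c₂ + 692·c₁ + 114·c₀ = -4916;  692·c₂ + 114·c₁ + 20·c₀ = -788;  114·c₂ + 20·c₁ + 5·c₀ = -134.
(Σt^2·t^2 = 4338, Σt^2·t = 692, Σt^2 = 114, Σt·t = 114, Σt = 20, Σ1 = 5, Σt^2·s = -4916, Σt·s = -788, Σs = -134.)
Inverting the 3×3 Gram matrix, [c₂, c₁, c₀]ᵀ = [-4744/4279, 1214/4279, -11370/4279]ᵀ.

c₂ = -1.11, c₁ = 0.28, c₀ = -2.66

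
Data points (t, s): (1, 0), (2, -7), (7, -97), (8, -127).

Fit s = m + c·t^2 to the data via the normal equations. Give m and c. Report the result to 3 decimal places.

m = 1.527, c = -2.009

Entries of AᵀA: Σ1 = 4, Σt^2 = 118, Σt^2·t^2 = 6514.
Moment sums: Σs = -231, Σt^2·s = -12909.
det = 4·6514 − 118² = 12132.
m = ((-231)·6514 − 118·(-12909))/12132 = 1544/1011; c = (4·(-12909) − 118·(-231))/12132 = -4063/2022.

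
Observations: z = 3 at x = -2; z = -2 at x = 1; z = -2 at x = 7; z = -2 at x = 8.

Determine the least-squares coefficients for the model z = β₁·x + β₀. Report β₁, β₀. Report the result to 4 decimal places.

β₁ = -0.3986, β₀ = 0.6449

Sums needed: Σx·x = 118, Σx = 14, Σ1 = 4.
Right-hand side: Σx·z = -38, Σz = -3.
Normal equations: [[118, 14]; [14, 4]]·[β₁, β₀]ᵀ = [-38, -3]ᵀ.
Eliminating β₀: 4·(row 1) − 14·(row 2) gives 276·β₁ = 4·(-38) − 14·(-3) = -110, so β₁ = -55/138.
Then β₀ = ((-3) − 14·(-55/138))/4 = 89/138.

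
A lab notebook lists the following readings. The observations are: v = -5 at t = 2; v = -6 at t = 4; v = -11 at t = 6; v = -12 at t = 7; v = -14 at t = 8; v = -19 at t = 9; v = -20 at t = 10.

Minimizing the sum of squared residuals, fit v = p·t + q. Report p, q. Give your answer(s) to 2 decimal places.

Setting ∂/∂p … = 0 gives: 350·p + 46·q = -667;  46·p + 7·q = -87.
(Σt·t = 350, Σt = 46, Σ1 = 7, Σt·v = -667, Σv = -87.)
Eliminating q: 7·(row 1) − 46·(row 2) gives 334·p = 7·(-667) − 46·(-87) = -667, so p = -667/334.
Then q = ((-87) − 46·(-667/334))/7 = 116/167.

p = -2.00, q = 0.69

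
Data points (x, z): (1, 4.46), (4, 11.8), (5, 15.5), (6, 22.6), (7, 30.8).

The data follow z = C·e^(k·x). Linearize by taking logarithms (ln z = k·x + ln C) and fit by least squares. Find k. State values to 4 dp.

With ln zᵢ as the transformed response and xᵢ as the regressor:
XᵀX = [[127.0000, 23.0000]; [23.0000, 5]], rhs = [67.7720, 13.2496]ᵀ  (here Σx = 23.0000, Σ(x)² = 127.0000, Σln z = 13.2496, Σx·ln z = 67.7720).
Slope k = (n·Σx·ln z − Σx·Σln z)/(n·Σ(x)² − (Σx)²) = (5·67.7720 − 23.0000·13.2496)/106.0000 = 0.32189; ln C = (Σln z − k·Σx)/n = 1.16921.

k = 0.3219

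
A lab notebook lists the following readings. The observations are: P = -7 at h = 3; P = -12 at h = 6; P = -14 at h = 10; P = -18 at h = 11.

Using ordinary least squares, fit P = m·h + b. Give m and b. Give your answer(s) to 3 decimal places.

m = -1.183, b = -3.878

Forming AᵀA = [[266, 30]; [30, 4]] and AᵀP = [-431, -51]ᵀ gives AᵀA·[m, b]ᵀ = AᵀP.
Eliminating b: 4·(row 1) − 30·(row 2) gives 164·m = 4·(-431) − 30·(-51) = -194, so m = -97/82.
Then b = ((-51) − 30·(-97/82))/4 = -159/41.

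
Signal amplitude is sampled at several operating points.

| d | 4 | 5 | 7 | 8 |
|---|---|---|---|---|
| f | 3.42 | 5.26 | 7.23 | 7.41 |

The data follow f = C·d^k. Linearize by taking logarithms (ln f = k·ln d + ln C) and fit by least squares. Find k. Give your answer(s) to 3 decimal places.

Taking logs, ln f = k·ln d + ln C, so regress ln f on ln d.
Σln d = 7.0211, Σ(ln d)² = 12.6227, Σln f = 6.8708, Σln d·ln f = 12.3908.
Equations: 12.6227·k + 7.0211·ln C = 12.3908;  7.0211·k + 4·ln C = 6.8708.
Δ = 12.6227·4 − (7.0211)² = 1.1954; k = (12.3908·4 − 7.0211·6.8708)/1.1954 = 1.10620, ln C = (12.6227·6.8708 − 7.0211·12.3908)/1.1954 = -0.22397.

k = 1.106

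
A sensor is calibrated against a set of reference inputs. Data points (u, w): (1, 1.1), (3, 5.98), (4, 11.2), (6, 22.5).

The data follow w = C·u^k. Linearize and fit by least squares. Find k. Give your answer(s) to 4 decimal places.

k = 1.6792

Linearized form: ln w = k·ln u + ln C. From the 4 transformed points,
Sums: Σln u = 4.2767, Σ(ln u)² = 6.3392, Σln w = 7.4132, Σln u·ln w = 10.8926.
Normal system: [[6.3392, 4.2767]; [4.2767, 4]]·[k, ln C]ᵀ = [10.8926, 7.4132]ᵀ.
Solving (det = 7.0668): k = 1.67925, ln C = 0.05790.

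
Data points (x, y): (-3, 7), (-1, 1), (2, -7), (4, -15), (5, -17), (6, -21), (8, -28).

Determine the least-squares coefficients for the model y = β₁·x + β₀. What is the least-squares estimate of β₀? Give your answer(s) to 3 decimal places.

β₀ = -1.939

Compute the Gram sums: Σx·x = 155, Σx = 21, Σ1 = 7.
Moment sums: Σx·y = -531, Σy = -80.
Eliminating β₀: 7·(row 1) − 21·(row 2) gives 644·β₁ = 7·(-531) − 21·(-80) = -2037, so β₁ = -291/92.
Then β₀ = ((-80) − 21·(-291/92))/7 = -1249/644.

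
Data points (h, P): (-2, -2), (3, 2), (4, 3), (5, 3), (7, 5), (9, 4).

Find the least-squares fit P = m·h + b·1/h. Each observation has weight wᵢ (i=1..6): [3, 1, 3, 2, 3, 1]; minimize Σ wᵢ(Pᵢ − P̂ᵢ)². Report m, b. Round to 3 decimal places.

Normal-equation sums: Σwᵢ·h·h = 347, Σwᵢ·h·1/h = 13, Σwᵢ·1/h·1/h = 1908583/1587600.
And Σwᵢ·h·P = 225, Σwᵢ·1/h·P = 12227/1260.
So AᵀWA·[m, b]ᵀ = AᵀWP: [[347, 13]; [13, 1908583/1587600]]·[m, b]ᵀ = [225, 12227/1260]ᵀ.
Determinant 347·(1908583/1587600) − 13² = 393973901/1587600.
m = (225·(1908583/1587600) − 13·(12227/1260))/(393973901/1587600) = 229152915/393973901; b = (347·(12227/1260) − 13·225)/(393973901/1587600) = 702158940/393973901.

m = 0.582, b = 1.782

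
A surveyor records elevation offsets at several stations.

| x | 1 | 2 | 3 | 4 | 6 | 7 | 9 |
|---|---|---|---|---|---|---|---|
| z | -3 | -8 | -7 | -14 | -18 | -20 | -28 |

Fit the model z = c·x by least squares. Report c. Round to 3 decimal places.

Normal-equation sums: Σx·x = 196.
Right-hand side: Σx·z = -596.
Normal equations: [[196]]·[c]ᵀ = [-596]ᵀ.
Hence c = -596 / 196 ≈ -3.04082.

c = -3.041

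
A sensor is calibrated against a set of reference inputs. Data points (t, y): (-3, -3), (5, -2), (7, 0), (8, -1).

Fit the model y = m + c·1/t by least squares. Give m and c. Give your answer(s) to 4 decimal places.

m = -1.6246, c = 3.7060

Entries of XᵀX: Σ1 = 4, Σ1/t = 113/840, Σ1/t·1/t = 132049/705600.
And Σy = -6, Σ1/t·y = 19/40.
So XᵀX·[m, c]ᵀ = Xᵀy: [[4, 113/840]; [113/840, 132049/705600]]·[m, c]ᵀ = [-6, 19/40]ᵀ.
Determinant 4·(132049/705600) − (113/840)² = 171809/235200.
m = ((-6)·(132049/705600) − (113/840)·(19/40))/(171809/235200) = -279127/171809; c = (4·(19/40) − (113/840)·(-6))/(171809/235200) = 636720/171809.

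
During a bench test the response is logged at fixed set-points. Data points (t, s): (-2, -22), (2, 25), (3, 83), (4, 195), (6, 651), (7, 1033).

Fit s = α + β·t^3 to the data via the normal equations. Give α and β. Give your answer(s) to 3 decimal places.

Normal-equation sums: Σ1 = 6, Σt^3 = 650, Σt^3·t^3 = 169258.
For Xᵀs: Σs = 1965, Σt^3·s = 510032.
Normal equations: [[6, 650]; [650, 169258]]·[α, β]ᵀ = [1965, 510032]ᵀ.
Eliminating β: 169258·(row 1) − 650·(row 2) gives 593048·α = 169258·1965 − 650·510032 = 1071170, so α = 535585/296524.
Then β = (510032 − 650·(535585/296524))/169258 = 891471/296524.

α = 1.806, β = 3.006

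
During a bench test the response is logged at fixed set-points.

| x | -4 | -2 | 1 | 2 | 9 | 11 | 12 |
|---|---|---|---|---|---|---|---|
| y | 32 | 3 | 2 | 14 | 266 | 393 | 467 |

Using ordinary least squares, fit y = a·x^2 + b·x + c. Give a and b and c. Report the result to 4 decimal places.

The normal system MᵀM·[a, b, c]ᵀ = Mᵀy is [[42227, 3725, 371]; [3725, 371, 29]; [371, 29, 7]]·[a, b, c]ᵀ = [136929, 12217, 1177]ᵀ.
Row-reducing yields a = 2309215/763872, b = 2212067/763872, c = -259421/63656.

a = 3.0230, b = 2.8959, c = -4.0754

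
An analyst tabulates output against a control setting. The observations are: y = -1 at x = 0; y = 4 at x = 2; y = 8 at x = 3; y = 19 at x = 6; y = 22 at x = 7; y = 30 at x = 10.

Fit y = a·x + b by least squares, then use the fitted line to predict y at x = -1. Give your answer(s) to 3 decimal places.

From the data, Σx·x = 198, Σx = 28, Σ1 = 6.
And Σx·y = 600, Σy = 82.
AᵀA·[a, b]ᵀ = Aᵀy becomes [[198, 28]; [28, 6]]·[a, b]ᵀ = [600, 82]ᵀ.
Determinant 198·6 − 28² = 404.
a = (600·6 − 28·82)/404 = 326/101; b = (198·82 − 28·600)/404 = -141/101.
At x = -1: ŷ = (326/101)·(-1) + (-141/101)·(1) = -467/101.

ŷ = -4.624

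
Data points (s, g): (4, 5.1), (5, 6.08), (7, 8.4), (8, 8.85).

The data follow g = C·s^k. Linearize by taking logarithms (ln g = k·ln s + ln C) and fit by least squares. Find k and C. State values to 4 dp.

With ln gᵢ as the transformed response and ln sᵢ as the regressor:
Σln s = 7.0211, Σ(ln s)² = 12.6227, Σln g = 7.7429, Σln s·ln g = 13.8390.
Equations: 12.6227·k + 7.0211·ln C = 13.8390;  7.0211·k + 4·ln C = 7.7429.
Solving (det = 1.1954): k = 0.83044, ln C = 0.47807, so C = exp(0.47807) = 1.61296.

k = 0.8304, C = 1.6130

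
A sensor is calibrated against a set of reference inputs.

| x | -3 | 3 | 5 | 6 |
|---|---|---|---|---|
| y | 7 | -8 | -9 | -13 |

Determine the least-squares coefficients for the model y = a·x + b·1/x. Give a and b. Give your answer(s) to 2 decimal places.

a = -1.86, b = -5.26

From the data, Σx·x = 79, Σx·1/x = 4, Σ1/x·1/x = 29/100.
Right-hand side: Σx·y = -168, Σ1/x·y = -269/30.
AᵀA·[a, b]ᵀ = Aᵀy becomes [[79, 4]; [4, 29/100]]·[a, b]ᵀ = [-168, -269/30]ᵀ.
Eliminating b: (29/100)·(row 1) − 4·(row 2) gives (691/100)·a = (29/100)·(-168) − 4·(-269/30) = -964/75, so a = -3856/2073.
Then b = ((-269/30) − 4·(-3856/2073))/(29/100) = -10910/2073.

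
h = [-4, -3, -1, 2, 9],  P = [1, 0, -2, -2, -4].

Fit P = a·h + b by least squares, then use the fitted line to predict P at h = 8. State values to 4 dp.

P̂ = -3.9615

Sums needed: Σh·h = 111, Σh = 3, Σ1 = 5.
Right-hand side: Σh·P = -42, ΣP = -7.
Normal equations: [[111, 3]; [3, 5]]·[a, b]ᵀ = [-42, -7]ᵀ.
Eliminating b: 5·(row 1) − 3·(row 2) gives 546·a = 5·(-42) − 3·(-7) = -189, so a = -9/26.
Then b = ((-7) − 3·(-9/26))/5 = -31/26.
At h = 8: P̂ = (-9/26)·(8) + (-31/26)·(1) = -103/26.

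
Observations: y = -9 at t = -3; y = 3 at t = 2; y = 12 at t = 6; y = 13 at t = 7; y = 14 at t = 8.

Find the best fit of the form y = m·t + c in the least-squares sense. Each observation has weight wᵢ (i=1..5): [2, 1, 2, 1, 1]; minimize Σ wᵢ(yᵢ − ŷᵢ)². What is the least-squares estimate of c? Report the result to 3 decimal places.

Compute the Gram sums: Σwᵢ·t·t = 207, Σwᵢ·t = 23, Σwᵢ·1 = 7.
For MᵀWy: Σwᵢ·t·y = 407, Σwᵢ·y = 36.
MᵀWM·[m, c]ᵀ = MᵀWy becomes [[207, 23]; [23, 7]]·[m, c]ᵀ = [407, 36]ᵀ.
Eliminating c: 7·(row 1) − 23·(row 2) gives 920·m = 7·407 − 23·36 = 2021, so m = 2021/920.
Then c = (36 − 23·(2021/920))/7 = -83/40.

c = -2.075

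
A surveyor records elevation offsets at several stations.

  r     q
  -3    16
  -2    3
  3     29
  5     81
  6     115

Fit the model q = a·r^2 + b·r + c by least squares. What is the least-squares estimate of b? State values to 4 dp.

Setting ∂/∂a … = 0 gives: 2099·a + 333·b + 83·c = 6582;  333·a + 83·b + 9·c = 1128;  83·a + 9·b + 5·c = 244.
Solving the 3×3 system (Gaussian elimination) gives a = 53309/18084, b = 13317/6028, c = -37171/9042.

b = 2.2092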